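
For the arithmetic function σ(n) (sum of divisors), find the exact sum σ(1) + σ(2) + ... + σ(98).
Σ_{n ≤ 98} σ(n) = 7926

Compute σ(n) for each 1 ≤ n ≤ 98: σ(1) = 1, σ(2) = 3, σ(3) = 4, σ(4) = 7, σ(5) = 6, σ(6) = 12, σ(7) = 8, σ(8) = 15, σ(9) = 13, σ(10) = 18, σ(11) = 12, σ(12) = 28, σ(13) = 14, σ(14) = 24, σ(15) = 24, σ(16) = 31, σ(17) = 18, σ(18) = 39, σ(19) = 20, σ(20) = 42, σ(21) = 32, σ(22) = 36, σ(23) = 24, σ(24) = 60, σ(25) = 31, σ(26) = 42, σ(27) = 40, σ(28) = 56, σ(29) = 30, σ(30) = 72, σ(31) = 32, σ(32) = 63, σ(33) = 48, σ(34) = 54, σ(35) = 48, σ(36) = 91, σ(37) = 38, σ(38) = 60, σ(39) = 56, σ(40) = 90, σ(41) = 42, σ(42) = 96, σ(43) = 44, σ(44) = 84, σ(45) = 78, σ(46) = 72, σ(47) = 48, σ(48) = 124, σ(49) = 57, σ(50) = 93, σ(51) = 72, σ(52) = 98, σ(53) = 54, σ(54) = 120, σ(55) = 72, σ(56) = 120, σ(57) = 80, σ(58) = 90, σ(59) = 60, σ(60) = 168, σ(61) = 62, σ(62) = 96, σ(63) = 104, σ(64) = 127, σ(65) = 84, σ(66) = 144, σ(67) = 68, σ(68) = 126, σ(69) = 96, σ(70) = 144, σ(71) = 72, σ(72) = 195, σ(73) = 74, σ(74) = 114, σ(75) = 124, σ(76) = 140, σ(77) = 96, σ(78) = 168, σ(79) = 80, σ(80) = 186, σ(81) = 121, σ(82) = 126, σ(83) = 84, σ(84) = 224, σ(85) = 108, σ(86) = 132, σ(87) = 120, σ(88) = 180, σ(89) = 90, σ(90) = 234, σ(91) = 112, σ(92) = 168, σ(93) = 128, σ(94) = 144, σ(95) = 120, σ(96) = 252, σ(97) = 98, σ(98) = 171. Summing all 98 values: 7926. (Average order: Σ_{n ≤ x} σ(n) ~ (π²/12) x². For x = 98, (π²/12)·98² ≈ 7898.97.)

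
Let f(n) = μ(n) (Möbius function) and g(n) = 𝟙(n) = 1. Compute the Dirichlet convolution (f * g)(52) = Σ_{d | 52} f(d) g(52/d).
(μ * 𝟙)(52) = 0

Divisors of 52: [1, 2, 4, 13, 26, 52]. For each d | 52:
  d = 1: μ(1) · 𝟙(52/1) = 1 · 1 = 1
  d = 2: μ(2) · 𝟙(52/2) = -1 · 1 = -1
  d = 4: μ(4) · 𝟙(52/4) = 0 · 1 = 0
  d = 13: μ(13) · 𝟙(52/13) = -1 · 1 = -1
  d = 26: μ(26) · 𝟙(52/26) = 1 · 1 = 1
  d = 52: μ(52) · 𝟙(52/52) = 0 · 1 = 0
Summing: (μ * 𝟙)(52) = 1 + -1 + 0 + -1 + 1 + 0 = 0.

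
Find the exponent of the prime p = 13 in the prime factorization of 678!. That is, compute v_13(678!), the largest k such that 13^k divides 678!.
v_13(678!) = 56

Legendre's formula: v_p(n!) = Σ_{k ≥ 1} ⌊n / p^k⌋. For p = 13, n = 678, the terms are:
  ⌊678/13^1⌋ = ⌊678/13⌋ = 52
  ⌊678/13^2⌋ = ⌊678/169⌋ = 4
(the next term ⌊678/13^3⌋ = 0, terminating the sum). Summing: v_13(678!) = 52 + 4 = 56.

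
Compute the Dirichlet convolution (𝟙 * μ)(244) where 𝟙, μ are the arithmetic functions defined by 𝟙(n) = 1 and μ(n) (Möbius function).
(𝟙 * μ)(244) = 0

Divisors of 244: [1, 2, 4, 61, 122, 244]. For each d | 244:
  d = 1: 𝟙(1) · μ(244/1) = 1 · 0 = 0
  d = 2: 𝟙(2) · μ(244/2) = 1 · 1 = 1
  d = 4: 𝟙(4) · μ(244/4) = 1 · -1 = -1
  d = 61: 𝟙(61) · μ(244/61) = 1 · 0 = 0
  d = 122: 𝟙(122) · μ(244/122) = 1 · -1 = -1
  d = 244: 𝟙(244) · μ(244/244) = 1 · 1 = 1
Summing: (𝟙 * μ)(244) = 0 + 1 + -1 + 0 + -1 + 1 = 0.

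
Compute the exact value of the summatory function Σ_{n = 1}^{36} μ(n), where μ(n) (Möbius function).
Σ_{n ≤ 36} μ(n) = -1

Compute μ(n) for each 1 ≤ n ≤ 36: μ(1) = 1, μ(2) = -1, μ(3) = -1, μ(4) = 0, μ(5) = -1, μ(6) = 1, μ(7) = -1, μ(8) = 0, μ(9) = 0, μ(10) = 1, μ(11) = -1, μ(12) = 0, μ(13) = -1, μ(14) = 1, μ(15) = 1, μ(16) = 0, μ(17) = -1, μ(18) = 0, μ(19) = -1, μ(20) = 0, μ(21) = 1, μ(22) = 1, μ(23) = -1, μ(24) = 0, μ(25) = 0, μ(26) = 1, μ(27) = 0, μ(28) = 0, μ(29) = -1, μ(30) = -1, μ(31) = -1, μ(32) = 0, μ(33) = 1, μ(34) = 1, μ(35) = 1, μ(36) = 0. Summing all 36 values: -1. (Mertens function M(x) = Σ_{n ≤ x} μ(n); on average M(x) should be small (PNT ⟺ M(x) = o(x)).)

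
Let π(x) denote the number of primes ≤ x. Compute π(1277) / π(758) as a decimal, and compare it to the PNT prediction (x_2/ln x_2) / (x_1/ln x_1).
π(1277)/π(758) = 206/134 ≈ 1.5373;  PNT prediction ≈ 1.5618.

π(758) = 134 and π(1277) = 206, so π(1277)/π(758) ≈ 1.5373. The PNT-predicted ratio is (1277/ln(1277)) / (758/ln(758)) ≈ 1.5618. The two agree to within a few percent, as expected.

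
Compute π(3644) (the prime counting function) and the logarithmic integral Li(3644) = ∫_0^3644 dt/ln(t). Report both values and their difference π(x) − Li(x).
π(3644) = 510;  Li(3644) ≈ 522.20;  π(x) − Li(x) ≈ -12.20.

Direct count of primes ≤ 3644 gives π(3644) = 510. Numerical evaluation of the logarithmic integral gives Li(3644) ≈ 522.20. The difference π(x) − Li(x) ≈ -12.20 is typically negative for small/moderate x (Li(x) overestimates), though Littlewood's theorem shows this sign changes infinitely often.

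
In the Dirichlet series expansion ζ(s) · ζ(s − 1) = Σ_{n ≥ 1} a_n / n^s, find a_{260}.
σ(260) = 588

In the product (Σ m^0/m^s)(Σ k / k^s) = Σ (Σ_{d | n} d) / n^s, the coefficient of 1/n^s is σ(n) = Σ_{d | n} d. For n = 260, divisors are [1, 2, 4, 5, 10, 13, 20, 26, 52, 65, 130, 260]; summing: σ(260) = 588.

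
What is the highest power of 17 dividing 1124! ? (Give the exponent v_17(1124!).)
v_17(1124!) = 69

Legendre's formula: v_p(n!) = Σ_{k ≥ 1} ⌊n / p^k⌋. For p = 17, n = 1124, the terms are:
  ⌊1124/17^1⌋ = ⌊1124/17⌋ = 66
  ⌊1124/17^2⌋ = ⌊1124/289⌋ = 3
(the next term ⌊1124/17^3⌋ = 0, terminating the sum). Summing: v_17(1124!) = 66 + 3 = 69.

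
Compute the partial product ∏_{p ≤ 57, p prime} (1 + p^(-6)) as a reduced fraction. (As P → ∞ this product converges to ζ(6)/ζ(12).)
∏ = 360549358903447598496102606972302575686854635195266223026920975630213276302501208168000000/354490140797970318435085924328566932610522860437094896232244152761372626351680260596056897

The primes p ≤ 57 are [2, 3, 5, 7, 11, 13, 17, 19, 23, 29, 31, 37, 41, 43, 47, 53]. For each, (1 + 1/p^6) = (p^6 + 1)/p^6. Multiplying these fractions over p ∈ [2, 3, 5, 7, 11, 13, 17, 19, 23, 29, 31, 37, 41, 43, 47, 53] gives 360549358903447598496102606972302575686854635195266223026920975630213276302501208168000000/354490140797970318435085924328566932610522860437094896232244152761372626351680260596056897. (In the limit P → ∞ this tends to ζ(6)/ζ(12).)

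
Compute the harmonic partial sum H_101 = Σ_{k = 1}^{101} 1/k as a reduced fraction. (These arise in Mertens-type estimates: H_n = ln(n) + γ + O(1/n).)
H_101 = 1463919079240743966268954674710929768361083/281670315928038407744716588098661706369472

Direct summation: H_101 = 1 + 1/2 + ... + 1/101. The least common denominator is lcm(1, ..., 101) = 7041757898200960193617914702466542659236800; over this denominator the numerator is 7041757898200960193617914702466542659236800 + 3520878949100480096808957351233271329618400 + 2347252632733653397872638234155514219745600 + 1760439474550240048404478675616635664809200 + 1408351579640192038723582940493308531847360 + 1173626316366826698936319117077757109872800 + 1005965414028708599088273528923791808462400 + 880219737275120024202239337808317832404600 + 782417544244551132624212744718504739915200 + 704175789820096019361791470246654265923680 + 640159808927360017601628609315140241748800 + 586813158183413349468159558538878554936400 + 541673684476996937970608823266657127633600 + 502982707014354299544136764461895904231200 + 469450526546730679574527646831102843949120 + 440109868637560012101119668904158916202300 + 414221052835350599624583217792149568190400 + 391208772122275566312106372359252369957600 + 370618836747418957558837615919291718907200 + 352087894910048009680895735123327132961840 + 335321804676236199696091176307930602820800 + 320079904463680008800814304657570120874400 + 306163386878302617113822378368110550401600 + 293406579091706674734079779269439277468200 + 281670315928038407744716588098661706369472 + 270836842238498468985304411633328563816800 + 260805848081517044208070914906168246638400 + 251491353507177149772068382230947952115600 + 242819237868998627366134989740225608939200 + 234725263273365339787263823415551421974560 + 227153480587127748181223054918275569652800 + 220054934318780006050559834452079458101150 + 213386602975786672533876203105046747249600 + 207110526417675299812291608896074784095200 + 201193082805741719817654705784758361692480 + 195604386061137783156053186179626184978800 + 190317781032458383611294991958555207006400 + 185309418373709478779418807959645859453600 + 180557894825665645990202941088885709211200 + 176043947455024004840447867561663566480920 + 171750192639047809600436943962598601444800 + 167660902338118099848045588153965301410400 + 163761811586068841712044527964338201377600 + 160039952231840004400407152328785060437200 + 156483508848910226524842548943700947983040 + 153081693439151308556911189184055275200800 + 149824636131935323268466270265245588494400 + 146703289545853337367039889634719638734100 + 143709344861244085584039075560541686923200 + 140835157964019203872358294049330853184736 + 138073684278450199874861072597383189396800 + 135418421119249234492652205816664281908400 + 132863356569829437615432352876727219985600 + 130402924040758522104035457453084123319200 + 128031961785472003520325721863028048349760 + 125745676753588574886034191115473976057800 + 123539612249139652519612538639763906302400 + 121409618934499313683067494870112804469600 + 119351828783067121925727367838415977275200 + 117362631636682669893631911707775710987280 + 115438654068868199895375650860107256708800 + 113576740293563874090611527459137784826400 + 111773934892078733232030392102643534273600 + 110027467159390003025279917226039729050575 + 108334736895399387594121764653331425526720 + 106693301487893336266938101552523373624800 + 105100864152253137218177831380097651630400 + 103555263208837649906145804448037392047600 + 102054462292767539037940792789370183467200 + 100596541402870859908827352892379180846240 + 99179688707055777374900207076993558580800 + 97802193030568891578026593089813092489400 + 96462436961656988953670064417349899441600 + 95158890516229191805647495979277603503200 + 93890105309346135914905529366220568789824 + 92654709186854739389709403979822929726800 + 91451401275337145371661229902162891678400 + 90278947412832822995101470544442854605600 + 89136175926594432830606515221095476699200 + 88021973727512002420223933780831783240460 + 86935282693839014736023638302056082212800 + 85875096319523904800218471981299300722400 + 84840456604830845706239936174295694689600 + 83830451169059049924022794076982650705200 + 82844210567070119924916643558429913638080 + 81880905793034420856022263982169100688800 + 80939745956332875788711663246741869646400 + 80019976115920002200203576164392530218600 + 79120875260684945995706906769286996171200 + 78241754424455113262421274471850473991520 + 77381954925285276852944117609522446804800 + 76540846719575654278455594592027637600400 + 75717826862375916060407684972758523217600 + 74912318065967661634233135132622794247200 + 74123767349483791511767523183858343781440 + 73351644772926668683519944817359819367050 + 72595442249494434985751697963572604734400 + 71854672430622042792019537780270843461600 + 71128867658595557511292067701682249083200 + 70417578982009601936179147024665426592368 + 69720375229712477164533808935312303556800 = 36597976981018599156723866867773244209027075, so H_101 = 36597976981018599156723866867773244209027075/7041757898200960193617914702466542659236800; reducing by gcd(36597976981018599156723866867773244209027075, 7041757898200960193617914702466542659236800) = 25 gives 1463919079240743966268954674710929768361083/281670315928038407744716588098661706369472 ≈ 5.19728. (The PNT-adjacent estimate ln(101) + γ ≈ 5.19234 matches within O(1/n).)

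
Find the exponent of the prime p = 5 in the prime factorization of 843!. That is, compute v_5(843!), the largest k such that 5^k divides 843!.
v_5(843!) = 208

Legendre's formula: v_p(n!) = Σ_{k ≥ 1} ⌊n / p^k⌋. For p = 5, n = 843, the terms are:
  ⌊843/5^1⌋ = ⌊843/5⌋ = 168
  ⌊843/5^2⌋ = ⌊843/25⌋ = 33
  ⌊843/5^3⌋ = ⌊843/125⌋ = 6
  ⌊843/5^4⌋ = ⌊843/625⌋ = 1
(the next term ⌊843/5^5⌋ = 0, terminating the sum). Summing: v_5(843!) = 168 + 33 + 6 + 1 = 208.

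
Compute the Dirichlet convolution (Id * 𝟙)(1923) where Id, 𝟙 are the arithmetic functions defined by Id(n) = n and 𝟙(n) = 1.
(Id * 𝟙)(1923) = 2568

Divisors of 1923: [1, 3, 641, 1923]. For each d | 1923:
  d = 1: Id(1) · 𝟙(1923/1) = 1 · 1 = 1
  d = 3: Id(3) · 𝟙(1923/3) = 3 · 1 = 3
  d = 641: Id(641) · 𝟙(1923/641) = 641 · 1 = 641
  d = 1923: Id(1923) · 𝟙(1923/1923) = 1923 · 1 = 1923
Summing: (Id * 𝟙)(1923) = 1 + 3 + 641 + 1923 = 2568.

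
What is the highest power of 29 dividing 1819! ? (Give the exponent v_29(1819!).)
v_29(1819!) = 64

Legendre's formula: v_p(n!) = Σ_{k ≥ 1} ⌊n / p^k⌋. For p = 29, n = 1819, the terms are:
  ⌊1819/29^1⌋ = ⌊1819/29⌋ = 62
  ⌊1819/29^2⌋ = ⌊1819/841⌋ = 2
(the next term ⌊1819/29^3⌋ = 0, terminating the sum). Summing: v_29(1819!) = 62 + 2 = 64.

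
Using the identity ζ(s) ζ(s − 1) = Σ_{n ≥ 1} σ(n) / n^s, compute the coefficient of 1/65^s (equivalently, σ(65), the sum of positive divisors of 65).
σ(65) = 84

In the product (Σ m^0/m^s)(Σ k / k^s) = Σ (Σ_{d | n} d) / n^s, the coefficient of 1/n^s is σ(n) = Σ_{d | n} d. For n = 65, divisors are [1, 5, 13, 65]; summing: σ(65) = 84.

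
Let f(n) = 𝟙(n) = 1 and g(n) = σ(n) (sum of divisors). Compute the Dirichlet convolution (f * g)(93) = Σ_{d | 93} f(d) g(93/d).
(𝟙 * σ)(93) = 165

Divisors of 93: [1, 3, 31, 93]. For each d | 93:
  d = 1: 𝟙(1) · σ(93/1) = 1 · 128 = 128
  d = 3: 𝟙(3) · σ(93/3) = 1 · 32 = 32
  d = 31: 𝟙(31) · σ(93/31) = 1 · 4 = 4
  d = 93: 𝟙(93) · σ(93/93) = 1 · 1 = 1
Summing: (𝟙 * σ)(93) = 128 + 32 + 4 + 1 = 165.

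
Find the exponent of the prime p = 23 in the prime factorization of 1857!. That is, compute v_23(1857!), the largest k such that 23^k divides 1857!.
v_23(1857!) = 83

Legendre's formula: v_p(n!) = Σ_{k ≥ 1} ⌊n / p^k⌋. For p = 23, n = 1857, the terms are:
  ⌊1857/23^1⌋ = ⌊1857/23⌋ = 80
  ⌊1857/23^2⌋ = ⌊1857/529⌋ = 3
(the next term ⌊1857/23^3⌋ = 0, terminating the sum). Summing: v_23(1857!) = 80 + 3 = 83.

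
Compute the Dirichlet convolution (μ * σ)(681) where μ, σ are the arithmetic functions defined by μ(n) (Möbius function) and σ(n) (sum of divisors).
(μ * σ)(681) = 681

Divisors of 681: [1, 3, 227, 681]. For each d | 681:
  d = 1: μ(1) · σ(681/1) = 1 · 912 = 912
  d = 3: μ(3) · σ(681/3) = -1 · 228 = -228
  d = 227: μ(227) · σ(681/227) = -1 · 4 = -4
  d = 681: μ(681) · σ(681/681) = 1 · 1 = 1
Summing: (μ * σ)(681) = 912 + -228 + -4 + 1 = 681.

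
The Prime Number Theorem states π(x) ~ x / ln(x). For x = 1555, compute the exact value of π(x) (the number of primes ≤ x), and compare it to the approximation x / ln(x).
π(1555) = 245;  x/ln(x) ≈ 211.59;  relative error ≈ 13.64%.

Directly count primes up to 1555: π(1555) = 245. The PNT approximation gives 1555/ln(1555) ≈ 1555/7.34923 ≈ 211.59. Relative error (π(x) − x/ln(x)) / π(x) ≈ 13.64%; the approximation is known to undercount slightly (Li(x) is a better estimate).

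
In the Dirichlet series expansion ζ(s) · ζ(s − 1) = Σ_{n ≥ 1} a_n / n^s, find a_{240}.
σ(240) = 744

In the product (Σ m^0/m^s)(Σ k / k^s) = Σ (Σ_{d | n} d) / n^s, the coefficient of 1/n^s is σ(n) = Σ_{d | n} d. For n = 240, divisors are [1, 2, 3, 4, 5, 6, 8, 10, 12, 15, 16, 20, 24, 30, 40, 48, 60, 80, 120, 240]; summing: σ(240) = 744.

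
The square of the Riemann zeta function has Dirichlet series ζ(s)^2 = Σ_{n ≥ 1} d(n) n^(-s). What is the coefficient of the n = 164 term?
d(164) = 6

ζ(s)^2 = (Σ 1/m^s)(Σ 1/k^s). The coefficient of 1/n^s in the product is the number of ordered pairs (m, k) with mk = n, which equals d(n). For n = 164, divisors are [1, 2, 4, 41, 82, 164], so d(164) = 6.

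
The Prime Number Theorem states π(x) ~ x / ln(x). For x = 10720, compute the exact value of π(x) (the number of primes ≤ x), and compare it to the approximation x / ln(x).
π(10720) = 1306;  x/ln(x) ≈ 1155.19;  relative error ≈ 11.55%.

Directly count primes up to 10720: π(10720) = 1306. The PNT approximation gives 10720/ln(10720) ≈ 10720/9.27987 ≈ 1155.19. Relative error (π(x) − x/ln(x)) / π(x) ≈ 11.55%; the approximation is known to undercount slightly (Li(x) is a better estimate).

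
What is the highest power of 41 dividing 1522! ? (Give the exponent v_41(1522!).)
v_41(1522!) = 37

Legendre's formula: v_p(n!) = Σ_{k ≥ 1} ⌊n / p^k⌋. For p = 41, n = 1522, the terms are:
  ⌊1522/41^1⌋ = ⌊1522/41⌋ = 37
(the next term ⌊1522/41^2⌋ = 0, terminating the sum). Summing: v_41(1522!) = 37 = 37.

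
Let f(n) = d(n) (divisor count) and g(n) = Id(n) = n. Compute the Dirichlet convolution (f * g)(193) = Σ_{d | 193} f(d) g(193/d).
(d * Id)(193) = 195

Divisors of 193: [1, 193]. For each d | 193:
  d = 1: d(1) · Id(193/1) = 1 · 193 = 193
  d = 193: d(193) · Id(193/193) = 2 · 1 = 2
Summing: (d * Id)(193) = 193 + 2 = 195.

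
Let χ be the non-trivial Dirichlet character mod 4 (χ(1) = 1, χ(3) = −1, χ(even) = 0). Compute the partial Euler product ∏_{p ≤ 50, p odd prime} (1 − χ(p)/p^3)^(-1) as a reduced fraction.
∏ = 5542372783760447569145696690995330585/5720007308274565543266215981884637184

The odd primes p ≤ 50 are [3, 5, 7, 11, 13, 17, 19, 23, 29, 31, 37, 41, 43, 47]. For each, χ(p) = 1 if p ≡ 1 mod 4, χ(p) = −1 if p ≡ 3 mod 4. Taking (1 − χ(p)/p^3)^(-1) = p^3/(p^3 − χ(p)): (1 − (-1)/3^3)^(-1) · (1 − (1)/5^3)^(-1) · (1 − (-1)/7^3)^(-1) · (1 − (-1)/11^3)^(-1) · (1 − (1)/13^3)^(-1) · (1 − (1)/17^3)^(-1) · (1 − (-1)/19^3)^(-1) · (1 − (-1)/23^3)^(-1) · (1 − (1)/29^3)^(-1) · (1 − (-1)/31^3)^(-1) · (1 − (1)/37^3)^(-1) · (1 − (1)/41^3)^(-1) · (1 − (-1)/43^3)^(-1) · (1 − (-1)/47^3)^(-1) = 5542372783760447569145696690995330585/5720007308274565543266215981884637184.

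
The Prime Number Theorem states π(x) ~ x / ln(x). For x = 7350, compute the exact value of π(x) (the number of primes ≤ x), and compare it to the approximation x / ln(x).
π(7350) = 936;  x/ln(x) ≈ 825.61;  relative error ≈ 11.79%.

Directly count primes up to 7350: π(7350) = 936. The PNT approximation gives 7350/ln(7350) ≈ 7350/8.90246 ≈ 825.61. Relative error (π(x) − x/ln(x)) / π(x) ≈ 11.79%; the approximation is known to undercount slightly (Li(x) is a better estimate).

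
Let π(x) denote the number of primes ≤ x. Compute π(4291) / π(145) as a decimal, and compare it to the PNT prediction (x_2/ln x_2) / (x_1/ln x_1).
π(4291)/π(145) = 589/34 ≈ 17.3235;  PNT prediction ≈ 17.6079.

π(145) = 34 and π(4291) = 589, so π(4291)/π(145) ≈ 17.3235. The PNT-predicted ratio is (4291/ln(4291)) / (145/ln(145)) ≈ 17.6079. The two agree to within a few percent, as expected.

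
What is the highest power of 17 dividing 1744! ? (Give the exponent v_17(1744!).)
v_17(1744!) = 108

Legendre's formula: v_p(n!) = Σ_{k ≥ 1} ⌊n / p^k⌋. For p = 17, n = 1744, the terms are:
  ⌊1744/17^1⌋ = ⌊1744/17⌋ = 102
  ⌊1744/17^2⌋ = ⌊1744/289⌋ = 6
(the next term ⌊1744/17^3⌋ = 0, terminating the sum). Summing: v_17(1744!) = 102 + 6 = 108.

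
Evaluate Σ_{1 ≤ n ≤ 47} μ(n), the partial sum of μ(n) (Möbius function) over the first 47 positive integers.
Σ_{n ≤ 47} μ(n) = -3

Compute μ(n) for each 1 ≤ n ≤ 47: μ(1) = 1, μ(2) = -1, μ(3) = -1, μ(4) = 0, μ(5) = -1, μ(6) = 1, μ(7) = -1, μ(8) = 0, μ(9) = 0, μ(10) = 1, μ(11) = -1, μ(12) = 0, μ(13) = -1, μ(14) = 1, μ(15) = 1, μ(16) = 0, μ(17) = -1, μ(18) = 0, μ(19) = -1, μ(20) = 0, μ(21) = 1, μ(22) = 1, μ(23) = -1, μ(24) = 0, μ(25) = 0, μ(26) = 1, μ(27) = 0, μ(28) = 0, μ(29) = -1, μ(30) = -1, μ(31) = -1, μ(32) = 0, μ(33) = 1, μ(34) = 1, μ(35) = 1, μ(36) = 0, μ(37) = -1, μ(38) = 1, μ(39) = 1, μ(40) = 0, μ(41) = -1, μ(42) = -1, μ(43) = -1, μ(44) = 0, μ(45) = 0, μ(46) = 1, μ(47) = -1. Summing all 47 values: -3. (Mertens function M(x) = Σ_{n ≤ x} μ(n); on average M(x) should be small (PNT ⟺ M(x) = o(x)).)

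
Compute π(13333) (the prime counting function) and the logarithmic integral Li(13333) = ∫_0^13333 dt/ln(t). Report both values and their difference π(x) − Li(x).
π(13333) = 1583;  Li(13333) ≈ 1602.21;  π(x) − Li(x) ≈ -19.21.

Direct count of primes ≤ 13333 gives π(13333) = 1583. Numerical evaluation of the logarithmic integral gives Li(13333) ≈ 1602.21. The difference π(x) − Li(x) ≈ -19.21 is typically negative for small/moderate x (Li(x) overestimates), though Littlewood's theorem shows this sign changes infinitely often.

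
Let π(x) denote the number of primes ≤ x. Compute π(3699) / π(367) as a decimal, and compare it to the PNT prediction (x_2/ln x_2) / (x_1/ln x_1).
π(3699)/π(367) = 516/73 ≈ 7.0685;  PNT prediction ≈ 7.2446.

π(367) = 73 and π(3699) = 516, so π(3699)/π(367) ≈ 7.0685. The PNT-predicted ratio is (3699/ln(3699)) / (367/ln(367)) ≈ 7.2446. The two agree to within a few percent, as expected.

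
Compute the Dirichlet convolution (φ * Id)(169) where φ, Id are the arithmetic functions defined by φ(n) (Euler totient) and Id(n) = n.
(φ * Id)(169) = 481

Divisors of 169: [1, 13, 169]. For each d | 169:
  d = 1: φ(1) · Id(169/1) = 1 · 169 = 169
  d = 13: φ(13) · Id(169/13) = 12 · 13 = 156
  d = 169: φ(169) · Id(169/169) = 156 · 1 = 156
Summing: (φ * Id)(169) = 169 + 156 + 156 = 481.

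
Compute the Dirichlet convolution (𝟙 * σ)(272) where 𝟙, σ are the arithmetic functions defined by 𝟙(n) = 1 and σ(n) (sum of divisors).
(𝟙 * σ)(272) = 1083

Divisors of 272: [1, 2, 4, 8, 16, 17, 34, 68, 136, 272]. For each d | 272:
  d = 1: 𝟙(1) · σ(272/1) = 1 · 558 = 558
  d = 2: 𝟙(2) · σ(272/2) = 1 · 270 = 270
  d = 4: 𝟙(4) · σ(272/4) = 1 · 126 = 126
  d = 8: 𝟙(8) · σ(272/8) = 1 · 54 = 54
  d = 16: 𝟙(16) · σ(272/16) = 1 · 18 = 18
  d = 17: 𝟙(17) · σ(272/17) = 1 · 31 = 31
  d = 34: 𝟙(34) · σ(272/34) = 1 · 15 = 15
  d = 68: 𝟙(68) · σ(272/68) = 1 · 7 = 7
  d = 136: 𝟙(136) · σ(272/136) = 1 · 3 = 3
  d = 272: 𝟙(272) · σ(272/272) = 1 · 1 = 1
Summing: (𝟙 * σ)(272) = 558 + 270 + 126 + 54 + 18 + 31 + 15 + 7 + 3 + 1 = 1083.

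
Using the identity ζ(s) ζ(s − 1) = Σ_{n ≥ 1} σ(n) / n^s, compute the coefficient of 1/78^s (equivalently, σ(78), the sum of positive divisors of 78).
σ(78) = 168

In the product (Σ m^0/m^s)(Σ k / k^s) = Σ (Σ_{d | n} d) / n^s, the coefficient of 1/n^s is σ(n) = Σ_{d | n} d. For n = 78, divisors are [1, 2, 3, 6, 13, 26, 39, 78]; summing: σ(78) = 168.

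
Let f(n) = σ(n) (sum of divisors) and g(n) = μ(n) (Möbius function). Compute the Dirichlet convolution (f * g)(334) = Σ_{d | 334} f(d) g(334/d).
(σ * μ)(334) = 334

Divisors of 334: [1, 2, 167, 334]. For each d | 334:
  d = 1: σ(1) · μ(334/1) = 1 · 1 = 1
  d = 2: σ(2) · μ(334/2) = 3 · -1 = -3
  d = 167: σ(167) · μ(334/167) = 168 · -1 = -168
  d = 334: σ(334) · μ(334/334) = 504 · 1 = 504
Summing: (σ * μ)(334) = 1 + -3 + -168 + 504 = 334.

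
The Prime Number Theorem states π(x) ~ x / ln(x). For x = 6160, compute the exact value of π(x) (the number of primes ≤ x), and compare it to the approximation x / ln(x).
π(6160) = 802;  x/ln(x) ≈ 705.95;  relative error ≈ 11.98%.

Directly count primes up to 6160: π(6160) = 802. The PNT approximation gives 6160/ln(6160) ≈ 6160/8.72583 ≈ 705.95. Relative error (π(x) − x/ln(x)) / π(x) ≈ 11.98%; the approximation is known to undercount slightly (Li(x) is a better estimate).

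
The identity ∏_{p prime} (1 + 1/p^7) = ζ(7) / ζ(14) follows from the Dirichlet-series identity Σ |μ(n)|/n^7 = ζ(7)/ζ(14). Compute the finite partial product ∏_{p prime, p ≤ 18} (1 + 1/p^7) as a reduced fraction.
∏ = 5978632292892509031852506135276312/5929491512745875728410756452578125

The primes p ≤ 18 are [2, 3, 5, 7, 11, 13, 17]. For each, (1 + 1/p^7) = (p^7 + 1)/p^7. Multiplying these fractions over p ∈ [2, 3, 5, 7, 11, 13, 17] gives 5978632292892509031852506135276312/5929491512745875728410756452578125. (In the limit P → ∞ this tends to ζ(7)/ζ(14).)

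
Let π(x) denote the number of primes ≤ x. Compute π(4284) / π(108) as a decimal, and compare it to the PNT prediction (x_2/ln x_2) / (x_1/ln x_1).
π(4284)/π(108) = 588/28 ≈ 21.0000;  PNT prediction ≈ 22.2088.

π(108) = 28 and π(4284) = 588, so π(4284)/π(108) ≈ 21.0000. The PNT-predicted ratio is (4284/ln(4284)) / (108/ln(108)) ≈ 22.2088. The two agree to within a few percent, as expected.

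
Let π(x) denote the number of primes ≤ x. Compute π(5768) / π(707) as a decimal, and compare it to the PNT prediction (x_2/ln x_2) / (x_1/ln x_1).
π(5768)/π(707) = 757/126 ≈ 6.0079;  PNT prediction ≈ 6.1810.

π(707) = 126 and π(5768) = 757, so π(5768)/π(707) ≈ 6.0079. The PNT-predicted ratio is (5768/ln(5768)) / (707/ln(707)) ≈ 6.1810. The two agree to within a few percent, as expected.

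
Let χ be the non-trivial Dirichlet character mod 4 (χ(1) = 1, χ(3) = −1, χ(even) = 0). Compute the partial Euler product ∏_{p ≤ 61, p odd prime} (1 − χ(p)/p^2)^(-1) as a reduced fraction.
∏ = 41649646786025278187758845901/45453901250007819878400000000

The odd primes p ≤ 61 are [3, 5, 7, 11, 13, 17, 19, 23, 29, 31, 37, 41, 43, 47, 53, 59, 61]. For each, χ(p) = 1 if p ≡ 1 mod 4, χ(p) = −1 if p ≡ 3 mod 4. Taking (1 − χ(p)/p^2)^(-1) = p^2/(p^2 − χ(p)): (1 − (-1)/3^2)^(-1) · (1 − (1)/5^2)^(-1) · (1 − (-1)/7^2)^(-1) · (1 − (-1)/11^2)^(-1) · (1 − (1)/13^2)^(-1) · (1 − (1)/17^2)^(-1) · (1 − (-1)/19^2)^(-1) · (1 − (-1)/23^2)^(-1) · (1 − (1)/29^2)^(-1) · (1 − (-1)/31^2)^(-1) · (1 − (1)/37^2)^(-1) · (1 − (1)/41^2)^(-1) · (1 − (-1)/43^2)^(-1) · (1 − (-1)/47^2)^(-1) · (1 − (1)/53^2)^(-1) · (1 − (-1)/59^2)^(-1) · (1 − (1)/61^2)^(-1) = 41649646786025278187758845901/45453901250007819878400000000.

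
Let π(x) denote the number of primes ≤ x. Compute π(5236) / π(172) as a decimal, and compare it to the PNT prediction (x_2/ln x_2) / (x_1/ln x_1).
π(5236)/π(172) = 696/39 ≈ 17.8462;  PNT prediction ≈ 18.2989.

π(172) = 39 and π(5236) = 696, so π(5236)/π(172) ≈ 17.8462. The PNT-predicted ratio is (5236/ln(5236)) / (172/ln(172)) ≈ 18.2989. The two agree to within a few percent, as expected.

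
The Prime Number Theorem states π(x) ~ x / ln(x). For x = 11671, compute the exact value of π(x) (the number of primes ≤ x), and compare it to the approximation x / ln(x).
π(11671) = 1400;  x/ln(x) ≈ 1246.25;  relative error ≈ 10.98%.

Directly count primes up to 11671: π(11671) = 1400. The PNT approximation gives 11671/ln(11671) ≈ 11671/9.36486 ≈ 1246.25. Relative error (π(x) − x/ln(x)) / π(x) ≈ 10.98%; the approximation is known to undercount slightly (Li(x) is a better estimate).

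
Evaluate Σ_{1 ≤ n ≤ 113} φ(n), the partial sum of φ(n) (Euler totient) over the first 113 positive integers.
Σ_{n ≤ 113} φ(n) = 3948

Compute φ(n) for each 1 ≤ n ≤ 113: φ(1) = 1, φ(2) = 1, φ(3) = 2, φ(4) = 2, φ(5) = 4, φ(6) = 2, φ(7) = 6, φ(8) = 4, φ(9) = 6, φ(10) = 4, φ(11) = 10, φ(12) = 4, φ(13) = 12, φ(14) = 6, φ(15) = 8, φ(16) = 8, φ(17) = 16, φ(18) = 6, φ(19) = 18, φ(20) = 8, φ(21) = 12, φ(22) = 10, φ(23) = 22, φ(24) = 8, φ(25) = 20, φ(26) = 12, φ(27) = 18, φ(28) = 12, φ(29) = 28, φ(30) = 8, φ(31) = 30, φ(32) = 16, φ(33) = 20, φ(34) = 16, φ(35) = 24, φ(36) = 12, φ(37) = 36, φ(38) = 18, φ(39) = 24, φ(40) = 16, φ(41) = 40, φ(42) = 12, φ(43) = 42, φ(44) = 20, φ(45) = 24, φ(46) = 22, φ(47) = 46, φ(48) = 16, φ(49) = 42, φ(50) = 20, φ(51) = 32, φ(52) = 24, φ(53) = 52, φ(54) = 18, φ(55) = 40, φ(56) = 24, φ(57) = 36, φ(58) = 28, φ(59) = 58, φ(60) = 16, φ(61) = 60, φ(62) = 30, φ(63) = 36, φ(64) = 32, φ(65) = 48, φ(66) = 20, φ(67) = 66, φ(68) = 32, φ(69) = 44, φ(70) = 24, φ(71) = 70, φ(72) = 24, φ(73) = 72, φ(74) = 36, φ(75) = 40, φ(76) = 36, φ(77) = 60, φ(78) = 24, φ(79) = 78, φ(80) = 32, φ(81) = 54, φ(82) = 40, φ(83) = 82, φ(84) = 24, φ(85) = 64, φ(86) = 42, φ(87) = 56, φ(88) = 40, φ(89) = 88, φ(90) = 24, φ(91) = 72, φ(92) = 44, φ(93) = 60, φ(94) = 46, φ(95) = 72, φ(96) = 32, φ(97) = 96, φ(98) = 42, φ(99) = 60, φ(100) = 40, φ(101) = 100, φ(102) = 32, φ(103) = 102, φ(104) = 48, φ(105) = 48, φ(106) = 52, φ(107) = 106, φ(108) = 36, φ(109) = 108, φ(110) = 40, φ(111) = 72, φ(112) = 48, φ(113) = 112. Summing all 113 values: 3948. (Average order: Σ_{n ≤ x} φ(n) ~ (3/π²) x². For x = 113, (3/π²)·113² ≈ 3881.31.)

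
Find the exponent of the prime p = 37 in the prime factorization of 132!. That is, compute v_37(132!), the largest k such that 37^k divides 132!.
v_37(132!) = 3

Legendre's formula: v_p(n!) = Σ_{k ≥ 1} ⌊n / p^k⌋. For p = 37, n = 132, the terms are:
  ⌊132/37^1⌋ = ⌊132/37⌋ = 3
(the next term ⌊132/37^2⌋ = 0, terminating the sum). Summing: v_37(132!) = 3 = 3.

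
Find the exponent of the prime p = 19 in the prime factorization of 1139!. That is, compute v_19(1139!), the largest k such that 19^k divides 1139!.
v_19(1139!) = 62

Legendre's formula: v_p(n!) = Σ_{k ≥ 1} ⌊n / p^k⌋. For p = 19, n = 1139, the terms are:
  ⌊1139/19^1⌋ = ⌊1139/19⌋ = 59
  ⌊1139/19^2⌋ = ⌊1139/361⌋ = 3
(the next term ⌊1139/19^3⌋ = 0, terminating the sum). Summing: v_19(1139!) = 59 + 3 = 62.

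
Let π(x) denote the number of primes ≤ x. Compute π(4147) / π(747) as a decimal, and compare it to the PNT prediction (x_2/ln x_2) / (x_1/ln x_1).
π(4147)/π(747) = 570/132 ≈ 4.3182;  PNT prediction ≈ 4.4092.

π(747) = 132 and π(4147) = 570, so π(4147)/π(747) ≈ 4.3182. The PNT-predicted ratio is (4147/ln(4147)) / (747/ln(747)) ≈ 4.4092. The two agree to within a few percent, as expected.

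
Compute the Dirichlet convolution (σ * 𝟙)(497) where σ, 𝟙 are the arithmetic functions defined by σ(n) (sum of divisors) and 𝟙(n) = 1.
(σ * 𝟙)(497) = 657

Divisors of 497: [1, 7, 71, 497]. For each d | 497:
  d = 1: σ(1) · 𝟙(497/1) = 1 · 1 = 1
  d = 7: σ(7) · 𝟙(497/7) = 8 · 1 = 8
  d = 71: σ(71) · 𝟙(497/71) = 72 · 1 = 72
  d = 497: σ(497) · 𝟙(497/497) = 576 · 1 = 576
Summing: (σ * 𝟙)(497) = 1 + 8 + 72 + 576 = 657.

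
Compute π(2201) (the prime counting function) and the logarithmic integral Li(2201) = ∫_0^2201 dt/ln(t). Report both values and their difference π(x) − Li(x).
π(2201) = 327;  Li(2201) ≈ 341.09;  π(x) − Li(x) ≈ -14.09.

Direct count of primes ≤ 2201 gives π(2201) = 327. Numerical evaluation of the logarithmic integral gives Li(2201) ≈ 341.09. The difference π(x) − Li(x) ≈ -14.09 is typically negative for small/moderate x (Li(x) overestimates), though Littlewood's theorem shows this sign changes infinitely often.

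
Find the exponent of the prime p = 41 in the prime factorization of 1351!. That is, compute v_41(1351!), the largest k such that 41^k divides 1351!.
v_41(1351!) = 32

Legendre's formula: v_p(n!) = Σ_{k ≥ 1} ⌊n / p^k⌋. For p = 41, n = 1351, the terms are:
  ⌊1351/41^1⌋ = ⌊1351/41⌋ = 32
(the next term ⌊1351/41^2⌋ = 0, terminating the sum). Summing: v_41(1351!) = 32 = 32.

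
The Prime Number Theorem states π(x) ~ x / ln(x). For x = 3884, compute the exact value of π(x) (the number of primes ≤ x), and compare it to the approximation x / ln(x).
π(3884) = 538;  x/ln(x) ≈ 469.96;  relative error ≈ 12.65%.

Directly count primes up to 3884: π(3884) = 538. The PNT approximation gives 3884/ln(3884) ≈ 3884/8.26462 ≈ 469.96. Relative error (π(x) − x/ln(x)) / π(x) ≈ 12.65%; the approximation is known to undercount slightly (Li(x) is a better estimate).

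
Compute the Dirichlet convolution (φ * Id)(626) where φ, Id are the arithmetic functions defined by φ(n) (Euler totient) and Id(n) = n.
(φ * Id)(626) = 1875

Divisors of 626: [1, 2, 313, 626]. For each d | 626:
  d = 1: φ(1) · Id(626/1) = 1 · 626 = 626
  d = 2: φ(2) · Id(626/2) = 1 · 313 = 313
  d = 313: φ(313) · Id(626/313) = 312 · 2 = 624
  d = 626: φ(626) · Id(626/626) = 312 · 1 = 312
Summing: (φ * Id)(626) = 626 + 313 + 624 + 312 = 1875.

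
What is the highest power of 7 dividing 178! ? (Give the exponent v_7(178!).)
v_7(178!) = 28

Legendre's formula: v_p(n!) = Σ_{k ≥ 1} ⌊n / p^k⌋. For p = 7, n = 178, the terms are:
  ⌊178/7^1⌋ = ⌊178/7⌋ = 25
  ⌊178/7^2⌋ = ⌊178/49⌋ = 3
(the next term ⌊178/7^3⌋ = 0, terminating the sum). Summing: v_7(178!) = 25 + 3 = 28.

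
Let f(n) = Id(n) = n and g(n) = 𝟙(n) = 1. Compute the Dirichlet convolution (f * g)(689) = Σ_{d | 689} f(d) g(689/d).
(Id * 𝟙)(689) = 756

Divisors of 689: [1, 13, 53, 689]. For each d | 689:
  d = 1: Id(1) · 𝟙(689/1) = 1 · 1 = 1
  d = 13: Id(13) · 𝟙(689/13) = 13 · 1 = 13
  d = 53: Id(53) · 𝟙(689/53) = 53 · 1 = 53
  d = 689: Id(689) · 𝟙(689/689) = 689 · 1 = 689
Summing: (Id * 𝟙)(689) = 1 + 13 + 53 + 689 = 756.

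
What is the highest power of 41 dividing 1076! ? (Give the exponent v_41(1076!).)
v_41(1076!) = 26

Legendre's formula: v_p(n!) = Σ_{k ≥ 1} ⌊n / p^k⌋. For p = 41, n = 1076, the terms are:
  ⌊1076/41^1⌋ = ⌊1076/41⌋ = 26
(the next term ⌊1076/41^2⌋ = 0, terminating the sum). Summing: v_41(1076!) = 26 = 26.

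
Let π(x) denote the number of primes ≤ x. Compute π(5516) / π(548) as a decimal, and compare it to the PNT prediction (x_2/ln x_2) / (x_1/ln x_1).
π(5516)/π(548) = 728/101 ≈ 7.2079;  PNT prediction ≈ 7.3678.

π(548) = 101 and π(5516) = 728, so π(5516)/π(548) ≈ 7.2079. The PNT-predicted ratio is (5516/ln(5516)) / (548/ln(548)) ≈ 7.3678. The two agree to within a few percent, as expected.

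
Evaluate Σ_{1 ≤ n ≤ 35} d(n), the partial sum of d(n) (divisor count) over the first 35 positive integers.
Σ_{n ≤ 35} d(n) = 131

Compute d(n) for each 1 ≤ n ≤ 35: d(1) = 1, d(2) = 2, d(3) = 2, d(4) = 3, d(5) = 2, d(6) = 4, d(7) = 2, d(8) = 4, d(9) = 3, d(10) = 4, d(11) = 2, d(12) = 6, d(13) = 2, d(14) = 4, d(15) = 4, d(16) = 5, d(17) = 2, d(18) = 6, d(19) = 2, d(20) = 6, d(21) = 4, d(22) = 4, d(23) = 2, d(24) = 8, d(25) = 3, d(26) = 4, d(27) = 4, d(28) = 6, d(29) = 2, d(30) = 8, d(31) = 2, d(32) = 6, d(33) = 4, d(34) = 4, d(35) = 4. Summing all 35 values: 131. (Dirichlet's divisor formula: Σ_{n ≤ x} d(n) = x ln(x) + (2γ − 1) x + O(√x). For x = 35, the asymptotic estimate is ≈ 129.84.)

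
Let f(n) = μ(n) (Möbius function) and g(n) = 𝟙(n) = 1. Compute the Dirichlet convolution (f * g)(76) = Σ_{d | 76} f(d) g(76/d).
(μ * 𝟙)(76) = 0

Divisors of 76: [1, 2, 4, 19, 38, 76]. For each d | 76:
  d = 1: μ(1) · 𝟙(76/1) = 1 · 1 = 1
  d = 2: μ(2) · 𝟙(76/2) = -1 · 1 = -1
  d = 4: μ(4) · 𝟙(76/4) = 0 · 1 = 0
  d = 19: μ(19) · 𝟙(76/19) = -1 · 1 = -1
  d = 38: μ(38) · 𝟙(76/38) = 1 · 1 = 1
  d = 76: μ(76) · 𝟙(76/76) = 0 · 1 = 0
Summing: (μ * 𝟙)(76) = 1 + -1 + 0 + -1 + 1 + 0 = 0.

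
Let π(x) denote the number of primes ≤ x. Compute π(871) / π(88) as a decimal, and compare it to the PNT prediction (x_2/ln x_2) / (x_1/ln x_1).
π(871)/π(88) = 150/23 ≈ 6.5217;  PNT prediction ≈ 6.5462.

π(88) = 23 and π(871) = 150, so π(871)/π(88) ≈ 6.5217. The PNT-predicted ratio is (871/ln(871)) / (88/ln(88)) ≈ 6.5462. The two agree to within a few percent, as expected.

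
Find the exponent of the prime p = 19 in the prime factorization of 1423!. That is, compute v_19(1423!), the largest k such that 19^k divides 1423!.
v_19(1423!) = 77

Legendre's formula: v_p(n!) = Σ_{k ≥ 1} ⌊n / p^k⌋. For p = 19, n = 1423, the terms are:
  ⌊1423/19^1⌋ = ⌊1423/19⌋ = 74
  ⌊1423/19^2⌋ = ⌊1423/361⌋ = 3
(the next term ⌊1423/19^3⌋ = 0, terminating the sum). Summing: v_19(1423!) = 74 + 3 = 77.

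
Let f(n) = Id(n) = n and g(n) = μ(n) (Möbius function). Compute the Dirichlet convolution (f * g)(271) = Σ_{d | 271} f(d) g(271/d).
(Id * μ)(271) = 270

Divisors of 271: [1, 271]. For each d | 271:
  d = 1: Id(1) · μ(271/1) = 1 · -1 = -1
  d = 271: Id(271) · μ(271/271) = 271 · 1 = 271
Summing: (Id * μ)(271) = -1 + 271 = 270.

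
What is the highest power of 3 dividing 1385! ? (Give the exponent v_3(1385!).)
v_3(1385!) = 688

Legendre's formula: v_p(n!) = Σ_{k ≥ 1} ⌊n / p^k⌋. For p = 3, n = 1385, the terms are:
  ⌊1385/3^1⌋ = ⌊1385/3⌋ = 461
  ⌊1385/3^2⌋ = ⌊1385/9⌋ = 153
  ⌊1385/3^3⌋ = ⌊1385/27⌋ = 51
  ⌊1385/3^4⌋ = ⌊1385/81⌋ = 17
  ⌊1385/3^5⌋ = ⌊1385/243⌋ = 5
  ⌊1385/3^6⌋ = ⌊1385/729⌋ = 1
(the next term ⌊1385/3^7⌋ = 0, terminating the sum). Summing: v_3(1385!) = 461 + 153 + 51 + 17 + 5 + 1 = 688.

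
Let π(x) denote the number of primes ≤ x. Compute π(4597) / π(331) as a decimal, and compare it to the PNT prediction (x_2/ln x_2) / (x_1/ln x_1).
π(4597)/π(331) = 622/67 ≈ 9.2836;  PNT prediction ≈ 9.5553.

π(331) = 67 and π(4597) = 622, so π(4597)/π(331) ≈ 9.2836. The PNT-predicted ratio is (4597/ln(4597)) / (331/ln(331)) ≈ 9.5553. The two agree to within a few percent, as expected.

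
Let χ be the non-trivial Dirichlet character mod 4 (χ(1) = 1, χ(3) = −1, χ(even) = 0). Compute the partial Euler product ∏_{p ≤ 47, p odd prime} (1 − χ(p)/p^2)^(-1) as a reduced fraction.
∏ = 114726379539814929565547/125247697987829760000000

The odd primes p ≤ 47 are [3, 5, 7, 11, 13, 17, 19, 23, 29, 31, 37, 41, 43, 47]. For each, χ(p) = 1 if p ≡ 1 mod 4, χ(p) = −1 if p ≡ 3 mod 4. Taking (1 − χ(p)/p^2)^(-1) = p^2/(p^2 − χ(p)): (1 − (-1)/3^2)^(-1) · (1 − (1)/5^2)^(-1) · (1 − (-1)/7^2)^(-1) · (1 − (-1)/11^2)^(-1) · (1 − (1)/13^2)^(-1) · (1 − (1)/17^2)^(-1) · (1 − (-1)/19^2)^(-1) · (1 − (-1)/23^2)^(-1) · (1 − (1)/29^2)^(-1) · (1 − (-1)/31^2)^(-1) · (1 − (1)/37^2)^(-1) · (1 − (1)/41^2)^(-1) · (1 − (-1)/43^2)^(-1) · (1 − (-1)/47^2)^(-1) = 114726379539814929565547/125247697987829760000000.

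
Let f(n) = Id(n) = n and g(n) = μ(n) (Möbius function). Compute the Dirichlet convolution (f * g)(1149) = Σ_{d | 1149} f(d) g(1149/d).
(Id * μ)(1149) = 764

Divisors of 1149: [1, 3, 383, 1149]. For each d | 1149:
  d = 1: Id(1) · μ(1149/1) = 1 · 1 = 1
  d = 3: Id(3) · μ(1149/3) = 3 · -1 = -3
  d = 383: Id(383) · μ(1149/383) = 383 · -1 = -383
  d = 1149: Id(1149) · μ(1149/1149) = 1149 · 1 = 1149
Summing: (Id * μ)(1149) = 1 + -3 + -383 + 1149 = 764.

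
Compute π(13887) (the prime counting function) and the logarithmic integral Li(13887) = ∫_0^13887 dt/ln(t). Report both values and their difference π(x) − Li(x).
π(13887) = 1641;  Li(13887) ≈ 1660.42;  π(x) − Li(x) ≈ -19.42.

Direct count of primes ≤ 13887 gives π(13887) = 1641. Numerical evaluation of the logarithmic integral gives Li(13887) ≈ 1660.42. The difference π(x) − Li(x) ≈ -19.42 is typically negative for small/moderate x (Li(x) overestimates), though Littlewood's theorem shows this sign changes infinitely often.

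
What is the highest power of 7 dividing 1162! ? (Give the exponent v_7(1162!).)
v_7(1162!) = 192

Legendre's formula: v_p(n!) = Σ_{k ≥ 1} ⌊n / p^k⌋. For p = 7, n = 1162, the terms are:
  ⌊1162/7^1⌋ = ⌊1162/7⌋ = 166
  ⌊1162/7^2⌋ = ⌊1162/49⌋ = 23
  ⌊1162/7^3⌋ = ⌊1162/343⌋ = 3
(the next term ⌊1162/7^4⌋ = 0, terminating the sum). Summing: v_7(1162!) = 166 + 23 + 3 = 192.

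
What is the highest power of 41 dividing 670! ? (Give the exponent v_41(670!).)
v_41(670!) = 16

Legendre's formula: v_p(n!) = Σ_{k ≥ 1} ⌊n / p^k⌋. For p = 41, n = 670, the terms are:
  ⌊670/41^1⌋ = ⌊670/41⌋ = 16
(the next term ⌊670/41^2⌋ = 0, terminating the sum). Summing: v_41(670!) = 16 = 16.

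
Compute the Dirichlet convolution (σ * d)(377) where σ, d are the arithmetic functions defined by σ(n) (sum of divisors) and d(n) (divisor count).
(σ * d)(377) = 512

Divisors of 377: [1, 13, 29, 377]. For each d | 377:
  d = 1: σ(1) · d(377/1) = 1 · 4 = 4
  d = 13: σ(13) · d(377/13) = 14 · 2 = 28
  d = 29: σ(29) · d(377/29) = 30 · 2 = 60
  d = 377: σ(377) · d(377/377) = 420 · 1 = 420
Summing: (σ * d)(377) = 4 + 28 + 60 + 420 = 512.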